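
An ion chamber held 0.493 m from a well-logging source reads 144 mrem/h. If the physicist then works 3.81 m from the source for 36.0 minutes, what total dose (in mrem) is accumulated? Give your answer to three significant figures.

1.45 mrem

Applying the 1/r² law, rate at 3.81 m:
(0.493/3.81)² = 0.01674, so 144 × 0.01674 = 2.411 mrem/h.
Dose = rate × time = 2.411 mrem/h × 0.6000 h = 1.447 mrem.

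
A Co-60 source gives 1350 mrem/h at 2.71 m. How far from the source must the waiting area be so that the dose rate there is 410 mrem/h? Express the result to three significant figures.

4.92 m

By the inverse-square law, d₂ = d₁·√(I₁/I₂).
I₁/I₂ = 1350/410 = 3.293, so d₂ = 2.71 × √3.293 = 4.918 m.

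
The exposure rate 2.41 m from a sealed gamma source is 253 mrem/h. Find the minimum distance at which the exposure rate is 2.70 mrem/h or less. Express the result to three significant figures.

Using I₁d₁² = I₂d₂², d₂ = d₁·√(I₁/I₂).
I₁/I₂ = 253/2.70 = 93.70, so d₂ = 2.41 × √93.70 = 23.33 m.

23.3 m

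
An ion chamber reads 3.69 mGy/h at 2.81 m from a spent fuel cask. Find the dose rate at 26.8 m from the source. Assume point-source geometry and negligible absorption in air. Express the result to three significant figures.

Using I₁d₁² = I₂d₂², the rate at 26.8 m is
3.69 × (2.81/26.8)² = 3.69 × 0.01099 = 0.04055 mGy/h.

0.0406 mGy/h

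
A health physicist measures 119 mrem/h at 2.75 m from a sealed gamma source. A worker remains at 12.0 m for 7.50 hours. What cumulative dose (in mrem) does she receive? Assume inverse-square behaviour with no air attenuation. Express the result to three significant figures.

By the inverse-square law, rate at 12.0 m:
(2.75/12.0)² = 0.05252, so 119 × 0.05252 = 6.250 mrem/h.
Dose = rate × time = 6.250 mrem/h × 7.500 h = 46.88 mrem.

46.9 mrem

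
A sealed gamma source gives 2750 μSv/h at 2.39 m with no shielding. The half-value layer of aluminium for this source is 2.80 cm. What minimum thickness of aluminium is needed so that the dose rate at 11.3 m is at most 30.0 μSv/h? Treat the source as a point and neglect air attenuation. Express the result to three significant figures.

At 11.3 m, distance alone gives 2750 × (2.39/11.3)² = 2750 × 0.04473 = 123.0 μSv/h.
Further attenuation needed: 123.0/30.0 = 4.100.
n = log₂(4.100) = 2.036 half-value layers.
Thickness = 2.036 × 2.80 cm = 5.701 cm.

5.70 cm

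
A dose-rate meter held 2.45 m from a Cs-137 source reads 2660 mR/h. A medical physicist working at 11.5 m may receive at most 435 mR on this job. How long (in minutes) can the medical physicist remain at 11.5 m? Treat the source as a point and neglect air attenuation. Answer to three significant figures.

216 min

Using I₁d₁² = I₂d₂², rate at 11.5 m:
(2.45/11.5)² = 0.04539, so 2660 × 0.04539 = 120.7 mR/h.
Stay time = 435 mR ÷ 120.7 mR/h = 3.604 h = 216.2 min.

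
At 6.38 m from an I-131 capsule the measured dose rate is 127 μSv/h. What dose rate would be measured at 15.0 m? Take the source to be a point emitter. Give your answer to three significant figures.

Intensity scales as (d₁/d₂)², so scaling from 6.38 m to 15.0 m:
127 × (6.38/15.0)² = 127 × 0.1809 = 22.97 μSv/h.

23.0 μSv/h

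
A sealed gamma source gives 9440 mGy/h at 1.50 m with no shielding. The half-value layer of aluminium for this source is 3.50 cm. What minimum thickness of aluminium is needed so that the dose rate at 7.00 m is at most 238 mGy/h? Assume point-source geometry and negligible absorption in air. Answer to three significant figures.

At 7.00 m, distance alone gives (1.50/7.00)² = 0.04592, so 9440 × 0.04592 = 433.5 mGy/h.
Further attenuation needed: 433.5/238 = 1.821.
n = log₂(1.821) = 0.8647 half-value layers.
Thickness = 0.8647 × 3.50 cm = 3.026 cm.

3.03 cm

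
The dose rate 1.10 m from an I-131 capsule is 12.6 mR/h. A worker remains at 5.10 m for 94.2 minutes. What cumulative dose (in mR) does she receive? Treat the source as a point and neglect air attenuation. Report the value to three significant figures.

Applying the 1/r² law, rate at 5.10 m:
12.6 × (1.10/5.10)² = 12.6 × 0.04652 = 0.5862 mR/h.
Dose = rate × time = 0.5862 mR/h × 1.570 h = 0.9203 mR.

0.920 mR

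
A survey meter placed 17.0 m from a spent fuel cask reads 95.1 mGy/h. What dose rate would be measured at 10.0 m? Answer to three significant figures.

By the inverse-square law, scaling from 17.0 m to 10.0 m:
(17.0/10.0)² = 2.890, so 95.1 × 2.890 = 274.8 mGy/h.

275 mGy/h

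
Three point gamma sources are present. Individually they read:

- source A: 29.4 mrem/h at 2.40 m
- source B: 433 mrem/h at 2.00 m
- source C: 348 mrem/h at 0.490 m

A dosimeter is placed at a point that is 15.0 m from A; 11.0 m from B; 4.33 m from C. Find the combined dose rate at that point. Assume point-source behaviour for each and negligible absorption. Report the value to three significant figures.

19.5 mrem/h

Each source contributes Iᵢ·(dᵢ/rᵢ)²; contributions add.
A: 29.4 × (2.40/15.0)² = 0.7526 mrem/h
B: 433 × (2.00/11.0)² = 14.31 mrem/h
C: 348 × (0.490/4.33)² = 4.457 mrem/h
Total = 0.7526 + 14.31 + 4.457 = 19.52 mrem/h.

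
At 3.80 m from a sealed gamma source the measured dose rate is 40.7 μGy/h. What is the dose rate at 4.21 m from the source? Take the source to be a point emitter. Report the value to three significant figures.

33.2 μGy/h

Intensity scales as (d₁/d₂)², so scaling from 3.80 m to 4.21 m:
(3.80/4.21)² = 0.8147, so 40.7 × 0.8147 = 33.16 μGy/h.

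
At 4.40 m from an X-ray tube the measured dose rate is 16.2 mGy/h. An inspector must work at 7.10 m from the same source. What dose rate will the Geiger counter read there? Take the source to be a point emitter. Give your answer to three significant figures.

6.22 mGy/h

Since intensity falls as 1/r², scaling from 4.40 m to 7.10 m:
(4.40/7.10)² = 0.3841, so 16.2 × 0.3841 = 6.222 mGy/h.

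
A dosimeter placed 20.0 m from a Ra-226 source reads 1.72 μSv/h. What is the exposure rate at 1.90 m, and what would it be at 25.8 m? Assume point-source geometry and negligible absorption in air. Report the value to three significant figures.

Using I₁d₁² = I₂d₂²,
At 1.90 m: 1.72 × (20.0/1.90)² = 1.72 × 110.8 = 190.6 μSv/h
At 25.8 m: (1.90/25.8)² = 0.005423, so 190.6 × 0.005423 = 1.034 μSv/h.

191 μSv/h; 1.03 μSv/h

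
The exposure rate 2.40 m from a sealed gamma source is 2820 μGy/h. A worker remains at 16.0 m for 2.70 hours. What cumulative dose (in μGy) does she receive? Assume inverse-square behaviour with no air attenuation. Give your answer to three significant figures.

171 μGy

Applying the 1/r² law, rate at 16.0 m:
2820 × (2.40/16.0)² = 2820 × 0.02250 = 63.45 μGy/h.
Dose = rate × time = 63.45 μGy/h × 2.700 h = 171.3 μGy.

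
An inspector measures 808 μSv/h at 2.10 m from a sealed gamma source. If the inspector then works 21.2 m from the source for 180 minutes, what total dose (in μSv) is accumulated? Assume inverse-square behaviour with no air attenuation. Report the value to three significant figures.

23.8 μSv

Applying the 1/r² law, rate at 21.2 m:
(2.10/21.2)² = 0.009812, so 808 × 0.009812 = 7.928 μSv/h.
Dose = rate × time = 7.928 μSv/h × 3.000 h = 23.78 μSv.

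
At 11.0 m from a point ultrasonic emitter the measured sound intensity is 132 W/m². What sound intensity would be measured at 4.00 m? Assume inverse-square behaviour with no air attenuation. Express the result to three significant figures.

998 W/m²

Since intensity falls as 1/r², scaling from 11.0 m to 4.00 m:
(11.0/4.00)² = 7.562, so 132 × 7.562 = 998.2 W/m².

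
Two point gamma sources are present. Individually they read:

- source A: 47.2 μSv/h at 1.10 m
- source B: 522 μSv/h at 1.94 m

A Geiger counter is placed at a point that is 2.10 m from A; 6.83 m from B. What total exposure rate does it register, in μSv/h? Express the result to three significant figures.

Each source contributes Iᵢ·(dᵢ/rᵢ)²; contributions add.
A: 47.2 × (1.10/2.10)² = 12.95 μSv/h
B: 522 × (1.94/6.83)² = 42.11 μSv/h
Total = 12.95 + 42.11 = 55.06 μSv/h.

55.1 μSv/h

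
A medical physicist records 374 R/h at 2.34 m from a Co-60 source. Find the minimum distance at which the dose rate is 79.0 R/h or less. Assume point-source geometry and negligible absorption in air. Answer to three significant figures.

5.09 m

Applying the 1/r² law, d₂ = d₁·√(I₁/I₂).
I₁/I₂ = 374/79.0 = 4.734, so d₂ = 2.34 × √4.734 = 5.091 m.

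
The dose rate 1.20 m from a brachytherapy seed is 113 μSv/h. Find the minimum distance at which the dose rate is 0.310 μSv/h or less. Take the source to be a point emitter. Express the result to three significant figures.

22.9 m

Since intensity falls as 1/r², d₂ = d₁·√(I₁/I₂).
I₁/I₂ = 113/0.310 = 364.5, so d₂ = 1.20 × √364.5 = 22.91 m.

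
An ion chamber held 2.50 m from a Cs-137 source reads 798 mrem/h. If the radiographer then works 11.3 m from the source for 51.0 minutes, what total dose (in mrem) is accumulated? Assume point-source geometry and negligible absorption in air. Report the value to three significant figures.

Applying the 1/r² law, rate at 11.3 m:
798 × (2.50/11.3)² = 798 × 0.04895 = 39.06 mrem/h.
Dose = rate × time = 39.06 mrem/h × 0.8500 h = 33.20 mrem.

33.2 mrem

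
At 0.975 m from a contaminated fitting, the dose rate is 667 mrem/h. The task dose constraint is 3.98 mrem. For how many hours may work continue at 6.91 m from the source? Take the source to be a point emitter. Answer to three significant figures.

0.300 h

By the inverse-square law, rate at 6.91 m:
(0.975/6.91)² = 0.01991, so 667 × 0.01991 = 13.28 mrem/h.
Stay time = 3.98 mrem ÷ 13.28 mrem/h = 0.2997 h.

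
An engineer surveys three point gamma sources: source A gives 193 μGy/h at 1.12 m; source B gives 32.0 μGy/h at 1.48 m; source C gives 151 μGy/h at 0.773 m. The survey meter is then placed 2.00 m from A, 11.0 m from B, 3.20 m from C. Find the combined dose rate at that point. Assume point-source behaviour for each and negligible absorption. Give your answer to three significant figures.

Each source contributes Iᵢ·(dᵢ/rᵢ)²; contributions add.
A: 193 × (1.12/2.00)² = 60.52 μGy/h
B: 32.0 × (1.48/11.0)² = 0.5793 μGy/h
C: 151 × (0.773/3.20)² = 8.811 μGy/h
Total = 60.52 + 0.5793 + 8.811 = 69.91 μGy/h.

69.9 μGy/h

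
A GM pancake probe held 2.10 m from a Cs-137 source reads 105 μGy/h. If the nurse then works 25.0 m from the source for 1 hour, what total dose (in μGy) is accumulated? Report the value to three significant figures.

0.741 μGy

Applying the 1/r² law, rate at 25.0 m:
(2.10/25.0)² = 0.007056, so 105 × 0.007056 = 0.7409 μGy/h.
Dose = rate × time = 0.7409 μGy/h × 1.000 h = 0.7409 μGy.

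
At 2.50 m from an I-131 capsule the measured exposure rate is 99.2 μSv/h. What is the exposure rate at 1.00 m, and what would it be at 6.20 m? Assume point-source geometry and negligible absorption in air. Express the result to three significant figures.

By the inverse-square law,
At 1.00 m: (2.50/1.00)² = 6.250, so 99.2 × 6.250 = 620.0 μSv/h
At 6.20 m: 620.0 × (1.00/6.20)² = 620.0 × 0.02601 = 16.13 μSv/h.

620 μSv/h; 16.1 μSv/h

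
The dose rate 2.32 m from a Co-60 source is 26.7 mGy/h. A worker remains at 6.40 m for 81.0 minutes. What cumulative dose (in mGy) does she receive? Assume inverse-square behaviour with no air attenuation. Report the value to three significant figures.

Applying the 1/r² law, rate at 6.40 m:
26.7 × (2.32/6.40)² = 26.7 × 0.1314 = 3.508 mGy/h.
Dose = rate × time = 3.508 mGy/h × 1.350 h = 4.736 mGy.

4.74 mGy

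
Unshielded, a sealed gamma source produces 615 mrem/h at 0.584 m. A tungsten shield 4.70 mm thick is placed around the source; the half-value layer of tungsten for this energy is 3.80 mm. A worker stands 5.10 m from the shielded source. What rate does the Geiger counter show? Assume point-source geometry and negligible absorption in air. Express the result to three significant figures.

3.42 mrem/h

Distance alone: (0.584/5.10)² = 0.01311, so 615 × 0.01311 = 8.063 mrem/h.
Shield: 4.70/3.80 = 1.237 half-value layers → attenuation 2^(−1.237) = 0.4243.
Combined: 8.063 × 0.4243 = 3.421 mrem/h.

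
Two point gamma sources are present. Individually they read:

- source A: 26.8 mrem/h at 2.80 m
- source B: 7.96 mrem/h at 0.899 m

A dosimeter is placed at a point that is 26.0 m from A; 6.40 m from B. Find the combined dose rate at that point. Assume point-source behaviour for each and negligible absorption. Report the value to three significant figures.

By superposition, sum each source's inverse-square contribution:
A: 26.8 × (2.80/26.0)² = 0.3108 mrem/h
B: 7.96 × (0.899/6.40)² = 0.1571 mrem/h
Total = 0.3108 + 0.1571 = 0.4679 mrem/h.

0.468 mrem/h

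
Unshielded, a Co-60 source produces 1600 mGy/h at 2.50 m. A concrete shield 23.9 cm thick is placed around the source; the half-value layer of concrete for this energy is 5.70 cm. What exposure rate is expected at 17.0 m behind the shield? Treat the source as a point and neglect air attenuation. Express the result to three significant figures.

Distance alone: (2.50/17.0)² = 0.02163, so 1600 × 0.02163 = 34.61 mGy/h.
Shield: 23.9/5.70 = 4.193 half-value layers → attenuation 2^(−4.193) = 0.05467.
Combined: 34.61 × 0.05467 = 1.892 mGy/h.

1.89 mGy/h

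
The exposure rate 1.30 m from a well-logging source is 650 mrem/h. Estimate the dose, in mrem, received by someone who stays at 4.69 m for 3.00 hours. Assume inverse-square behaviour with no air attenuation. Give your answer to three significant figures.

150 mrem

Using I₁d₁² = I₂d₂², rate at 4.69 m:
650 × (1.30/4.69)² = 650 × 0.07683 = 49.94 mrem/h.
Dose = rate × time = 49.94 mrem/h × 3.000 h = 149.8 mrem.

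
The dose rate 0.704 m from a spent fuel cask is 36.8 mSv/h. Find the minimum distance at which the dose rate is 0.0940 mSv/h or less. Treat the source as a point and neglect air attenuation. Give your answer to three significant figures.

13.9 m

Using I₁d₁² = I₂d₂², d₂ = d₁·√(I₁/I₂).
I₁/I₂ = 36.8/0.0940 = 391.5, so d₂ = 0.704 × √391.5 = 13.93 m.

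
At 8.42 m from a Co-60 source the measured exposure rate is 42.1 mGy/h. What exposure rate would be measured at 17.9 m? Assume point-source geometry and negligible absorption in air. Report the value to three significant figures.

9.32 mGy/h

By the inverse-square law, scaling from 8.42 m to 17.9 m:
(8.42/17.9)² = 0.2213, so 42.1 × 0.2213 = 9.317 mGy/h.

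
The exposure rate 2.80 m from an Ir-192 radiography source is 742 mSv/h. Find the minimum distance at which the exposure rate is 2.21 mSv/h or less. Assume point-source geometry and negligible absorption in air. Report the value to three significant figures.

Applying the 1/r² law, d₂ = d₁·√(I₁/I₂).
I₁/I₂ = 742/2.21 = 335.7, so d₂ = 2.80 × √335.7 = 51.30 m.

51.3 m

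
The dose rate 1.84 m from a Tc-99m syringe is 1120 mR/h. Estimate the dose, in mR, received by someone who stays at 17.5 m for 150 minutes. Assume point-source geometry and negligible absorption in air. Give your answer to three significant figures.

31.0 mR

By the inverse-square law, rate at 17.5 m:
1120 × (1.84/17.5)² = 1120 × 0.01106 = 12.39 mR/h.
Dose = rate × time = 12.39 mR/h × 2.500 h = 30.98 mR.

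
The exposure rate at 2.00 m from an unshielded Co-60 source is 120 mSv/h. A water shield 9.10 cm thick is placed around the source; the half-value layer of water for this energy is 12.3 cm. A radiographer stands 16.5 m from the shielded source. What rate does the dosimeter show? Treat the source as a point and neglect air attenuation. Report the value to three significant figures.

1.06 mSv/h

Distance alone: (2.00/16.5)² = 0.01469, so 120 × 0.01469 = 1.763 mSv/h.
Shield: 9.10/12.3 = 0.7398 half-value layers → attenuation 2^(−0.7398) = 0.5988.
Combined: 1.763 × 0.5988 = 1.056 mSv/h.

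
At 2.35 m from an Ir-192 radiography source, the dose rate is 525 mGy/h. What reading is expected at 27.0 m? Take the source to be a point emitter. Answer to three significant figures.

3.98 mGy/h

By the inverse-square law, the rate at 27.0 m is
525 × (2.35/27.0)² = 525 × 0.007575 = 3.977 mGy/h.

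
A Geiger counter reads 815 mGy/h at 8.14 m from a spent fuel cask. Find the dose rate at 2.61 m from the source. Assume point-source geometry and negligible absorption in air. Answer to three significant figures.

7930 mGy/h

Intensity scales as (d₁/d₂)², so the rate at 2.61 m is
815 × (8.14/2.61)² = 815 × 9.727 = 7928 mGy/h.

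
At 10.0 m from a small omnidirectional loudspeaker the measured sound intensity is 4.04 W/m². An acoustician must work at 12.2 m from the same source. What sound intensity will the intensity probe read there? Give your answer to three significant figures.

Applying the 1/r² law, scaling from 10.0 m to 12.2 m:
4.04 × (10.0/12.2)² = 4.04 × 0.6719 = 2.714 W/m².

2.71 W/m²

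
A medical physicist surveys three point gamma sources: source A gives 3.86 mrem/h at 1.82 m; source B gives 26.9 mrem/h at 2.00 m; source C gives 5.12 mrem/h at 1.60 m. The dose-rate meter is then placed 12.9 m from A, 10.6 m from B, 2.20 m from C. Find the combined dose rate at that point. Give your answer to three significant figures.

3.74 mrem/h

By superposition, sum each source's inverse-square contribution:
A: 3.86 × (1.82/12.9)² = 0.07683 mrem/h
B: 26.9 × (2.00/10.6)² = 0.9576 mrem/h
C: 5.12 × (1.60/2.20)² = 2.708 mrem/h
Total = 0.07683 + 0.9576 + 2.708 = 3.742 mrem/h.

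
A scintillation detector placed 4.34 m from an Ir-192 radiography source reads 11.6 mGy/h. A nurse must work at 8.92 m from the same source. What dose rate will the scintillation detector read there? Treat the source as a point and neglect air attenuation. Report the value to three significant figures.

2.75 mGy/h

By the inverse-square law, scaling from 4.34 m to 8.92 m:
11.6 × (4.34/8.92)² = 11.6 × 0.2367 = 2.746 mGy/h.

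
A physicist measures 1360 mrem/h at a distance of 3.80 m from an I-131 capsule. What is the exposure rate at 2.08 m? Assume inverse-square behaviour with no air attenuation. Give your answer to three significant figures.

Using I₁d₁² = I₂d₂², the rate at 2.08 m is
(3.80/2.08)² = 3.338, so 1360 × 3.338 = 4540 mrem/h.

4540 mrem/h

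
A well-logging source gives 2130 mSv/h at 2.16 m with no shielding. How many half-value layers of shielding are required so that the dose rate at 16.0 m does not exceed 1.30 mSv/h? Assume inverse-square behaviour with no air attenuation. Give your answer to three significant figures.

4.90 half-value layers

At 16.0 m, distance alone gives 2130 × (2.16/16.0)² = 2130 × 0.01823 = 38.83 mSv/h.
Further attenuation needed: 38.83/1.30 = 29.87.
n = log₂(29.87) = 4.901 half-value layers.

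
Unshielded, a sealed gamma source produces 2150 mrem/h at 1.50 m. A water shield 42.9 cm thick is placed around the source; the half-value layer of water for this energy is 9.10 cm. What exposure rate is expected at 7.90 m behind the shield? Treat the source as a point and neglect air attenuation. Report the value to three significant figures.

2.95 mrem/h

Distance alone: (1.50/7.90)² = 0.03605, so 2150 × 0.03605 = 77.51 mrem/h.
Shield: 42.9/9.10 = 4.714 half-value layers → attenuation 2^(−4.714) = 0.03810.
Combined: 77.51 × 0.03810 = 2.953 mrem/h.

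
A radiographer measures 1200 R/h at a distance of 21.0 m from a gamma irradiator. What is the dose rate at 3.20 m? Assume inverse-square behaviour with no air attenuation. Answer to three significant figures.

Using I₁d₁² = I₂d₂², the rate at 3.20 m is
(21.0/3.20)² = 43.07, so 1200 × 43.07 = 51680 R/h.

51700 R/h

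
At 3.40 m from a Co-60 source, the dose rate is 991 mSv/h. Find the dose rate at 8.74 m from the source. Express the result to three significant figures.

150 mSv/h

Intensity scales as (d₁/d₂)², so the rate at 8.74 m is
991 × (3.40/8.74)² = 991 × 0.1513 = 149.9 mSv/h.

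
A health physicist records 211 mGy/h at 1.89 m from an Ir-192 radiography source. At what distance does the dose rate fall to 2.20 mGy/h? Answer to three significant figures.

Intensity scales as (d₁/d₂)², so d₂ = d₁·√(I₁/I₂).
I₁/I₂ = 211/2.20 = 95.91, so d₂ = 1.89 × √95.91 = 18.51 m.

18.5 m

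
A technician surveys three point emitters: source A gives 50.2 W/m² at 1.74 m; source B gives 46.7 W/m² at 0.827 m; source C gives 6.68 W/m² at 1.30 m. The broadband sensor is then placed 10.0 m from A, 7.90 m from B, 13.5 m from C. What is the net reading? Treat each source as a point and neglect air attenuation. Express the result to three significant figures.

2.09 W/m²

Each source contributes Iᵢ·(dᵢ/rᵢ)²; contributions add.
A: 50.2 × (1.74/10.0)² = 1.520 W/m²
B: 46.7 × (0.827/7.90)² = 0.5118 W/m²
C: 6.68 × (1.30/13.5)² = 0.06194 W/m²
Total = 1.520 + 0.5118 + 0.06194 = 2.094 W/m².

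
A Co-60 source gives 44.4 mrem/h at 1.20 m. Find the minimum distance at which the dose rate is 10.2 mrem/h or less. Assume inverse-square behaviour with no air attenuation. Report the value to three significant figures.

2.50 m

Using I₁d₁² = I₂d₂², d₂ = d₁·√(I₁/I₂).
I₁/I₂ = 44.4/10.2 = 4.353, so d₂ = 1.20 × √4.353 = 2.504 m.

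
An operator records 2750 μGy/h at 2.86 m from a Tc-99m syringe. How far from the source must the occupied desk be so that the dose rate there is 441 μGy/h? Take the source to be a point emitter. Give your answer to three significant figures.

7.14 m

By the inverse-square law, d₂ = d₁·√(I₁/I₂).
I₁/I₂ = 2750/441 = 6.236, so d₂ = 2.86 × √6.236 = 7.142 m.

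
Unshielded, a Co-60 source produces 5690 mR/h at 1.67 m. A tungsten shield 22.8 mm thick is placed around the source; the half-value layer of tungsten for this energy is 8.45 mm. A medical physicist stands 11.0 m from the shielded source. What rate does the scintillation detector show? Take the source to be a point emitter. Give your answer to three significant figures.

Distance alone: (1.67/11.0)² = 0.02305, so 5690 × 0.02305 = 131.2 mR/h.
Shield: 22.8/8.45 = 2.698 half-value layers → attenuation 2^(−2.698) = 0.1541.
Combined: 131.2 × 0.1541 = 20.22 mR/h.

20.2 mR/h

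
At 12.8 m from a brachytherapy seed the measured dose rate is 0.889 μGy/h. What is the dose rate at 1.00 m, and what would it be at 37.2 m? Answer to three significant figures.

146 μGy/h; 0.105 μGy/h

By the inverse-square law,
At 1.00 m: (12.8/1.00)² = 163.8, so 0.889 × 163.8 = 145.6 μGy/h
At 37.2 m: 145.6 × (1.00/37.2)² = 145.6 × 0.0007226 = 0.1052 μGy/h.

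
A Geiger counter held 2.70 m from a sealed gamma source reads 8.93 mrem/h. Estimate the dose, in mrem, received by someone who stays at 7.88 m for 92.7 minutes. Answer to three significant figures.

1.62 mrem

Intensity scales as (d₁/d₂)², so rate at 7.88 m:
(2.70/7.88)² = 0.1174, so 8.93 × 0.1174 = 1.048 mrem/h.
Dose = rate × time = 1.048 mrem/h × 1.545 h = 1.619 mrem.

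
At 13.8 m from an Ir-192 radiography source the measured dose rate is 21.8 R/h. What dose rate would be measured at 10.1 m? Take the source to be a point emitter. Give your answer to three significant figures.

40.7 R/h

Since intensity falls as 1/r², scaling from 13.8 m to 10.1 m:
(13.8/10.1)² = 1.867, so 21.8 × 1.867 = 40.70 R/h.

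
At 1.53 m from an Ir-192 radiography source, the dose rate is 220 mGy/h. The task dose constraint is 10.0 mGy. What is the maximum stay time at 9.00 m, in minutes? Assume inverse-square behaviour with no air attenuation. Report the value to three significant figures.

Applying the 1/r² law, rate at 9.00 m:
(1.53/9.00)² = 0.02890, so 220 × 0.02890 = 6.358 mGy/h.
Stay time = 10.0 mGy ÷ 6.358 mGy/h = 1.573 h = 94.38 min.

94.4 min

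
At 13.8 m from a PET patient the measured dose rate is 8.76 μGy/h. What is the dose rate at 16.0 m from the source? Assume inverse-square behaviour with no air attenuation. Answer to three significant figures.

Intensity scales as (d₁/d₂)², so scaling from 13.8 m to 16.0 m:
(13.8/16.0)² = 0.7439, so 8.76 × 0.7439 = 6.517 μGy/h.

6.52 μGy/h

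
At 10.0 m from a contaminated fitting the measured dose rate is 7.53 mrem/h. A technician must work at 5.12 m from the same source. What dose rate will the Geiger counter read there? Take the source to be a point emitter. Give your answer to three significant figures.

28.7 mrem/h

By the inverse-square law, scaling from 10.0 m to 5.12 m:
(10.0/5.12)² = 3.815, so 7.53 × 3.815 = 28.73 mrem/h.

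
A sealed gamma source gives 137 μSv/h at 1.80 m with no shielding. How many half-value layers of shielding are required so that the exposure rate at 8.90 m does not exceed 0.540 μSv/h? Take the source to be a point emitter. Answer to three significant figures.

At 8.90 m, distance alone gives (1.80/8.90)² = 0.04090, so 137 × 0.04090 = 5.603 μSv/h.
Further attenuation needed: 5.603/0.540 = 10.38.
n = log₂(10.38) = 3.376 half-value layers.

3.38 half-value layers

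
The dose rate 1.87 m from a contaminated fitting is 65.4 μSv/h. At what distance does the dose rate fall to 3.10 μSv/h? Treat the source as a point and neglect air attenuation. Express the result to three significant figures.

8.59 m

Using I₁d₁² = I₂d₂², d₂ = d₁·√(I₁/I₂).
I₁/I₂ = 65.4/3.10 = 21.10, so d₂ = 1.87 × √21.10 = 8.590 m.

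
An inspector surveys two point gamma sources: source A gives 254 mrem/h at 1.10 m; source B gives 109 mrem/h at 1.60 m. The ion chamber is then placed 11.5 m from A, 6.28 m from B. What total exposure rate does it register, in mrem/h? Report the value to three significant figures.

Each source contributes Iᵢ·(dᵢ/rᵢ)²; contributions add.
A: 254 × (1.10/11.5)² = 2.324 mrem/h
B: 109 × (1.60/6.28)² = 7.075 mrem/h
Total = 2.324 + 7.075 = 9.399 mrem/h.

9.40 mrem/h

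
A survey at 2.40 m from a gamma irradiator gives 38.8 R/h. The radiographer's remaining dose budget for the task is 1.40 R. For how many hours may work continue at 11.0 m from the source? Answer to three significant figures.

0.758 h

Using I₁d₁² = I₂d₂², rate at 11.0 m:
38.8 × (2.40/11.0)² = 38.8 × 0.04760 = 1.847 R/h.
Stay time = 1.40 R ÷ 1.847 R/h = 0.7580 h.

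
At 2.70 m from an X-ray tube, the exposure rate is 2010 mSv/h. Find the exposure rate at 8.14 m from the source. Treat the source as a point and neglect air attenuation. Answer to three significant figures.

221 mSv/h

Using I₁d₁² = I₂d₂², the rate at 8.14 m is
2010 × (2.70/8.14)² = 2010 × 0.1100 = 221.1 mSv/h.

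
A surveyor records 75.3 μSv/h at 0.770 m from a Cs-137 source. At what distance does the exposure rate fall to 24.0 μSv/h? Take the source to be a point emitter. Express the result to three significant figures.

Intensity scales as (d₁/d₂)², so d₂ = d₁·√(I₁/I₂).
I₁/I₂ = 75.3/24.0 = 3.137, so d₂ = 0.770 × √3.137 = 1.364 m.

1.36 m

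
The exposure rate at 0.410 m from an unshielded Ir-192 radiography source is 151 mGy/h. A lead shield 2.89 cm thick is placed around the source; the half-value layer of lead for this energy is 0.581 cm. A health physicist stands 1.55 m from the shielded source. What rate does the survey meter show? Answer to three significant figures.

0.336 mGy/h

Distance alone: 151 × (0.410/1.55)² = 151 × 0.06997 = 10.57 mGy/h.
Shield: 2.89/0.581 = 4.974 half-value layers → attenuation 2^(−4.974) = 0.03182.
Combined: 10.57 × 0.03182 = 0.3363 mGy/h.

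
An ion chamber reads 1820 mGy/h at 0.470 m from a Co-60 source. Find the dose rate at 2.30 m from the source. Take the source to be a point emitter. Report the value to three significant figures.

By the inverse-square law, the rate at 2.30 m is
1820 × (0.470/2.30)² = 1820 × 0.04176 = 76.00 mGy/h.

76.0 mGy/h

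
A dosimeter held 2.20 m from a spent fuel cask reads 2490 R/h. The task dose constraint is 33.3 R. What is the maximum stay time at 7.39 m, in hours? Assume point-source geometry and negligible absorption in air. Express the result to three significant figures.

Intensity scales as (d₁/d₂)², so rate at 7.39 m:
2490 × (2.20/7.39)² = 2490 × 0.08863 = 220.7 R/h.
Stay time = 33.3 R ÷ 220.7 R/h = 0.1509 h.

0.151 h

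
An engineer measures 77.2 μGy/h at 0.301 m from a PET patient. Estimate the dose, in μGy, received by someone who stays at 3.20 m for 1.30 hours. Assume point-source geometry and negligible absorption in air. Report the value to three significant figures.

By the inverse-square law, rate at 3.20 m:
77.2 × (0.301/3.20)² = 77.2 × 0.008848 = 0.6831 μGy/h.
Dose = rate × time = 0.6831 μGy/h × 1.300 h = 0.8880 μGy.

0.888 μGy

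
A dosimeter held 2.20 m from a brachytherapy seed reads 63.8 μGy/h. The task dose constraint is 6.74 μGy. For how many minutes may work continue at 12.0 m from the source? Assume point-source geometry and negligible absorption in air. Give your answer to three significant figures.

189 min

Applying the 1/r² law, rate at 12.0 m:
63.8 × (2.20/12.0)² = 63.8 × 0.03361 = 2.144 μGy/h.
Stay time = 6.74 μGy ÷ 2.144 μGy/h = 3.144 h = 188.6 min.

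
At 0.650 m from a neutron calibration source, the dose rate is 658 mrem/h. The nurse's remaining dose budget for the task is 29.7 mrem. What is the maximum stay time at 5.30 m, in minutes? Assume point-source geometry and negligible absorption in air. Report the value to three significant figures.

180 min

Intensity scales as (d₁/d₂)², so rate at 5.30 m:
658 × (0.650/5.30)² = 658 × 0.01504 = 9.896 mrem/h.
Stay time = 29.7 mrem ÷ 9.896 mrem/h = 3.001 h = 180.1 min.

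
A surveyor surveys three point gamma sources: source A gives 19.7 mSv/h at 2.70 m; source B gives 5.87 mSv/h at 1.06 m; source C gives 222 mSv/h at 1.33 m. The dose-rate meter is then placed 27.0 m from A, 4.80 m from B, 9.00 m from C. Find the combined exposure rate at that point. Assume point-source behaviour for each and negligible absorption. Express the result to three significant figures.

5.33 mSv/h

Each source contributes Iᵢ·(dᵢ/rᵢ)²; contributions add.
A: 19.7 × (2.70/27.0)² = 0.1970 mSv/h
B: 5.87 × (1.06/4.80)² = 0.2863 mSv/h
C: 222 × (1.33/9.00)² = 4.848 mSv/h
Total = 0.1970 + 0.2863 + 4.848 = 5.331 mSv/h.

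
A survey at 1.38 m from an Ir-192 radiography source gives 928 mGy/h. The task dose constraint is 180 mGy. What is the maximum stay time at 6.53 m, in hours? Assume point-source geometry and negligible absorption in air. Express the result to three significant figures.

4.34 h

Since intensity falls as 1/r², rate at 6.53 m:
928 × (1.38/6.53)² = 928 × 0.04466 = 41.44 mGy/h.
Stay time = 180 mGy ÷ 41.44 mGy/h = 4.344 h.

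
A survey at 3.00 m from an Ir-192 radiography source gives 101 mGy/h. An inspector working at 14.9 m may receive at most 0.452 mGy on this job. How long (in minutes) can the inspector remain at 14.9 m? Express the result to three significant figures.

Intensity scales as (d₁/d₂)², so rate at 14.9 m:
101 × (3.00/14.9)² = 101 × 0.04054 = 4.095 mGy/h.
Stay time = 0.452 mGy ÷ 4.095 mGy/h = 0.1104 h = 6.624 min.

6.62 min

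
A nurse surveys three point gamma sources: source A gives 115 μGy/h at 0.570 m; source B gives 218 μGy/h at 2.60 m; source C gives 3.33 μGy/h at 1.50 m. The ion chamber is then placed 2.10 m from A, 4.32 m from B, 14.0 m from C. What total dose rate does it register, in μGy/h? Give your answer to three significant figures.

By superposition, sum each source's inverse-square contribution:
A: 115 × (0.570/2.10)² = 8.472 μGy/h
B: 218 × (2.60/4.32)² = 78.97 μGy/h
C: 3.33 × (1.50/14.0)² = 0.03823 μGy/h
Total = 8.472 + 78.97 + 0.03823 = 87.48 μGy/h.

87.5 μGy/h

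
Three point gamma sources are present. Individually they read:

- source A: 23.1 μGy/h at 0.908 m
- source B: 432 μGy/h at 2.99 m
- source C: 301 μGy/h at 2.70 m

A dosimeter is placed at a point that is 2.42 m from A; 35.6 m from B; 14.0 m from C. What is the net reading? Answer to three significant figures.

Each source contributes Iᵢ·(dᵢ/rᵢ)²; contributions add.
A: 23.1 × (0.908/2.42)² = 3.252 μGy/h
B: 432 × (2.99/35.6)² = 3.047 μGy/h
C: 301 × (2.70/14.0)² = 11.20 μGy/h
Total = 3.252 + 3.047 + 11.20 = 17.50 μGy/h.

17.5 μGy/h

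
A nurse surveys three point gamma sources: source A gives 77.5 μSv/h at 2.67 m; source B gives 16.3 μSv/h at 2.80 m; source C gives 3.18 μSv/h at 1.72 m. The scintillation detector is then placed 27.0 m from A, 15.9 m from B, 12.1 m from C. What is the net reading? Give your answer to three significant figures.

1.33 μSv/h

By superposition, sum each source's inverse-square contribution:
A: 77.5 × (2.67/27.0)² = 0.7579 μSv/h
B: 16.3 × (2.80/15.9)² = 0.5055 μSv/h
C: 3.18 × (1.72/12.1)² = 0.06426 μSv/h
Total = 0.7579 + 0.5055 + 0.06426 = 1.328 μSv/h.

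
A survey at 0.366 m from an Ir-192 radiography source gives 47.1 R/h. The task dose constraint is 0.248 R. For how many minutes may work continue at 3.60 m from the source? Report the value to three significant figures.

Using I₁d₁² = I₂d₂², rate at 3.60 m:
(0.366/3.60)² = 0.01034, so 47.1 × 0.01034 = 0.4870 R/h.
Stay time = 0.248 R ÷ 0.4870 R/h = 0.5092 h = 30.55 min.

30.6 min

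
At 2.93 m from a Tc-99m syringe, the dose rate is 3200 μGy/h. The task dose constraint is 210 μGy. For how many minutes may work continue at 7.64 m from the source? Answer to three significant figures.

Since intensity falls as 1/r², rate at 7.64 m:
(2.93/7.64)² = 0.1471, so 3200 × 0.1471 = 470.7 μGy/h.
Stay time = 210 μGy ÷ 470.7 μGy/h = 0.4461 h = 26.77 min.

26.8 min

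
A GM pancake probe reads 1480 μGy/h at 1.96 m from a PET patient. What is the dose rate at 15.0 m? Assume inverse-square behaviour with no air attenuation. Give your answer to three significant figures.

25.3 μGy/h

Applying the 1/r² law, the rate at 15.0 m is
1480 × (1.96/15.0)² = 1480 × 0.01707 = 25.26 μGy/h.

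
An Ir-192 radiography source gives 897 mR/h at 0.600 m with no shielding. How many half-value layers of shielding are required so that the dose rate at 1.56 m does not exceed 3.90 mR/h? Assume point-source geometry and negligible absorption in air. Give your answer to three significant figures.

At 1.56 m, distance alone gives 897 × (0.600/1.56)² = 897 × 0.1479 = 132.7 mR/h.
Further attenuation needed: 132.7/3.90 = 34.03.
n = log₂(34.03) = 5.089 half-value layers.

5.09 half-value layers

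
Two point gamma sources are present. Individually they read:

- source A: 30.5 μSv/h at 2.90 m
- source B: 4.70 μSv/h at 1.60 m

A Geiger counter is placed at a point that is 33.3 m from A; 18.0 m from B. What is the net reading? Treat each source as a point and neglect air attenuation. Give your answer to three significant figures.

Each source contributes Iᵢ·(dᵢ/rᵢ)²; contributions add.
A: 30.5 × (2.90/33.3)² = 0.2313 μSv/h
B: 4.70 × (1.60/18.0)² = 0.03714 μSv/h
Total = 0.2313 + 0.03714 = 0.2684 μSv/h.

0.268 μSv/h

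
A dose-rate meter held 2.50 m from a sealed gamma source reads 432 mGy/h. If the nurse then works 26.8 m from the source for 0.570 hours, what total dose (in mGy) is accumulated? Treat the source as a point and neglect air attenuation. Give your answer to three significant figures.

Applying the 1/r² law, rate at 26.8 m:
(2.50/26.8)² = 0.008702, so 432 × 0.008702 = 3.759 mGy/h.
Dose = rate × time = 3.759 mGy/h × 0.5700 h = 2.143 mGy.

2.14 mGy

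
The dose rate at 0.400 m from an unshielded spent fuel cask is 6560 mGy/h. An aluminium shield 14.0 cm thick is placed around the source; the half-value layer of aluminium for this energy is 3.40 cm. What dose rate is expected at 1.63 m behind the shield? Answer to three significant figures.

Distance alone: (0.400/1.63)² = 0.06022, so 6560 × 0.06022 = 395.0 mGy/h.
Shield: 14.0/3.40 = 4.118 half-value layers → attenuation 2^(−4.118) = 0.05759.
Combined: 395.0 × 0.05759 = 22.75 mGy/h.

22.8 mGy/h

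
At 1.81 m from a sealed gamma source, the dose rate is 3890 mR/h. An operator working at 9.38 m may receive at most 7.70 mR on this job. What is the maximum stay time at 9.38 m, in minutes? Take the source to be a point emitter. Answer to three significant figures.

Using I₁d₁² = I₂d₂², rate at 9.38 m:
3890 × (1.81/9.38)² = 3890 × 0.03724 = 144.9 mR/h.
Stay time = 7.70 mR ÷ 144.9 mR/h = 0.05314 h = 3.188 min.

3.19 min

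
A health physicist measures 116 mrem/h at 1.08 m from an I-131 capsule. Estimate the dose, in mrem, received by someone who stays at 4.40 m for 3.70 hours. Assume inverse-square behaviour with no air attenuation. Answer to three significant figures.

25.9 mrem

Intensity scales as (d₁/d₂)², so rate at 4.40 m:
(1.08/4.40)² = 0.06025, so 116 × 0.06025 = 6.989 mrem/h.
Dose = rate × time = 6.989 mrem/h × 3.700 h = 25.86 mrem.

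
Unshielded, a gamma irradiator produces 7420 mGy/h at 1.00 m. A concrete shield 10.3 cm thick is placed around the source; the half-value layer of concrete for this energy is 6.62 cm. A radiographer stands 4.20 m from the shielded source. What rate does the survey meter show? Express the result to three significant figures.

Distance alone: 7420 × (1.00/4.20)² = 7420 × 0.05669 = 420.6 mGy/h.
Shield: 10.3/6.62 = 1.556 half-value layers → attenuation 2^(−1.556) = 0.3401.
Combined: 420.6 × 0.3401 = 143.0 mGy/h.

143 mGy/h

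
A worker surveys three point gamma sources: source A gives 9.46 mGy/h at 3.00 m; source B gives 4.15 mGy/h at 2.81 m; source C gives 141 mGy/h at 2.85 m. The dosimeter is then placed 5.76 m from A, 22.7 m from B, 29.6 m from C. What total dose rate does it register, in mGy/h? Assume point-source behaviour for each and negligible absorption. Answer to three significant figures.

3.94 mGy/h

Each source contributes Iᵢ·(dᵢ/rᵢ)²; contributions add.
A: 9.46 × (3.00/5.76)² = 2.566 mGy/h
B: 4.15 × (2.81/22.7)² = 0.06359 mGy/h
C: 141 × (2.85/29.6)² = 1.307 mGy/h
Total = 2.566 + 0.06359 + 1.307 = 3.937 mGy/h.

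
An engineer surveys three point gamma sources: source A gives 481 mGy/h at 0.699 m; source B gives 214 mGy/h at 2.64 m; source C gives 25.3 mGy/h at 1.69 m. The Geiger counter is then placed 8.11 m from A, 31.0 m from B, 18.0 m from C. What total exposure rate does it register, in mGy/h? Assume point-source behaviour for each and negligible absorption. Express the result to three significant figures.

5.35 mGy/h

Each source contributes Iᵢ·(dᵢ/rᵢ)²; contributions add.
A: 481 × (0.699/8.11)² = 3.573 mGy/h
B: 214 × (2.64/31.0)² = 1.552 mGy/h
C: 25.3 × (1.69/18.0)² = 0.2230 mGy/h
Total = 3.573 + 1.552 + 0.2230 = 5.348 mGy/h.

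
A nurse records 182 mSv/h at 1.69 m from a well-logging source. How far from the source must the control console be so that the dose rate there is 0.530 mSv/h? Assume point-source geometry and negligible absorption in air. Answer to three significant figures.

31.3 m

Since intensity falls as 1/r², d₂ = d₁·√(I₁/I₂).
I₁/I₂ = 182/0.530 = 343.4, so d₂ = 1.69 × √343.4 = 31.32 m.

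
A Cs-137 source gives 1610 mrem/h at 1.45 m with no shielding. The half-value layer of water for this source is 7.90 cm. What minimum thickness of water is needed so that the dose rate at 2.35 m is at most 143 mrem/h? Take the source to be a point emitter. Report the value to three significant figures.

At 2.35 m, distance alone gives 1610 × (1.45/2.35)² = 1610 × 0.3807 = 612.9 mrem/h.
Further attenuation needed: 612.9/143 = 4.286.
n = log₂(4.286) = 2.100 half-value layers.
Thickness = 2.100 × 7.90 cm = 16.59 cm.

16.6 cm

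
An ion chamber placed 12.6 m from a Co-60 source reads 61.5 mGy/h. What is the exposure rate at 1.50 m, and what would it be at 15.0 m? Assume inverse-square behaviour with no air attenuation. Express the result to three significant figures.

Since intensity falls as 1/r²,
At 1.50 m: (12.6/1.50)² = 70.56, so 61.5 × 70.56 = 4339 mGy/h
At 15.0 m: (1.50/15.0)² = 0.01000, so 4339 × 0.01000 = 43.39 mGy/h.

4340 mGy/h; 43.4 mGy/h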